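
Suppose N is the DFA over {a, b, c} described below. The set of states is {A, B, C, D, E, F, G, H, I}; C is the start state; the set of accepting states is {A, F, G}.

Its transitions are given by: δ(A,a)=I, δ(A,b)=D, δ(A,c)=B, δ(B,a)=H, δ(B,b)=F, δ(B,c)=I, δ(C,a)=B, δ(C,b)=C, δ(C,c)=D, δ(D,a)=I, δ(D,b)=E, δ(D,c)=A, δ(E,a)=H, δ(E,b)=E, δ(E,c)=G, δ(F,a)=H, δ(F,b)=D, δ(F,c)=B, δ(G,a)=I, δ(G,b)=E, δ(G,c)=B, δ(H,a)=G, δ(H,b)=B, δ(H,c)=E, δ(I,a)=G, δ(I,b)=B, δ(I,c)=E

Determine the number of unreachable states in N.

0

Exploring from C, all states are eventually visited, so none are unreachable.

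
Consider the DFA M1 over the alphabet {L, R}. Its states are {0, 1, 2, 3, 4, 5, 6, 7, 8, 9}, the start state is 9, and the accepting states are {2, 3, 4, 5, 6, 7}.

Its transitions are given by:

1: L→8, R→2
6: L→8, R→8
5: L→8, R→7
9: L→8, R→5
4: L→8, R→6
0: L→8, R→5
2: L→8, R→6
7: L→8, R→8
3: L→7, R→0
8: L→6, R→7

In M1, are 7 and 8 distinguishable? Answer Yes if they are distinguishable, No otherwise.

Reachable states from the start: {5,6,7,8,9}. Unreachable: {0,1,2,3,4} — drop them.
Start with accepting vs non-accepting: {5,6,7} | {8,9}.
On input R, block {5,6,7} splits into {6,7} and {5}.
Refine {8,9} on symbol L: members go to different blocks, giving {8} and {9}.
The partition is now stable with 4 blocks: {6,7} | {8} | {5} | {9}.
7 and 8 end up in different blocks, so they are distinguishable. For instance, the string 'ε' is accepted from only 7.

Yes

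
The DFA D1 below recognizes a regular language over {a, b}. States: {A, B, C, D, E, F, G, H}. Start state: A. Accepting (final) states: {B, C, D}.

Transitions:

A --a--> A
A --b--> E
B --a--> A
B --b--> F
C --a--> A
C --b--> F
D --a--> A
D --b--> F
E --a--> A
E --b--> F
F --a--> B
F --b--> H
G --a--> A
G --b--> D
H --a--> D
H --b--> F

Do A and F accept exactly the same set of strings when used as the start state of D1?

Reachable states from the start: {A,B,D,E,F,H}. Unreachable: {C,G} — drop them.
Start with accepting vs non-accepting: {B,D} | {A,E,F,H}.
Refine {A,E,F,H} on symbol a: members go to different blocks, giving {A,E} and {F,H}.
Split {A,E} by δ(·,b) → {A} and {E}.
Stable partition: {B,D} | {A} | {F,H} | {E} — 4 equivalence classes.
A and F end up in different blocks, so they are distinguishable. For instance, the string 'a' is accepted from only F.

No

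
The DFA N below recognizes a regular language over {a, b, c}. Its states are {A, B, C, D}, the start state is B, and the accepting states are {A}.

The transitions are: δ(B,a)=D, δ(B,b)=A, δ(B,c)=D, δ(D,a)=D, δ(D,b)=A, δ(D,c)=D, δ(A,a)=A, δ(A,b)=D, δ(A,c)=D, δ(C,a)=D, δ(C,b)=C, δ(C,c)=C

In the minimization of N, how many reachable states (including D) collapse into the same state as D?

2

First remove the unreachable states {C}; 3 states remain.
Initial partition by acceptance: {A} | {B,D}.
Stable partition: {A} | {B,D} — 2 equivalence classes.
State D belongs to the block {B,D}, which has 2 states.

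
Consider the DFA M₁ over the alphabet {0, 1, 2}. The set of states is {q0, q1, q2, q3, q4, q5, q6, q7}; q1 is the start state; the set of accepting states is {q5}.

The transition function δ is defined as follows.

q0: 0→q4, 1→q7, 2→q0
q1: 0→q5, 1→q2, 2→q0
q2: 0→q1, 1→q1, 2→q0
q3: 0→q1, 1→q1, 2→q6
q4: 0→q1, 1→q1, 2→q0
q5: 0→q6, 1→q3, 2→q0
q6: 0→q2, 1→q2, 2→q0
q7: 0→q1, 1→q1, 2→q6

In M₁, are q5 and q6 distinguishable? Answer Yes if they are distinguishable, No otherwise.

Yes

All states are reachable from the start state.
P0 = {q5} | {q0,q1,q2,q3,q4,q6,q7}.
Split {q0,q1,q2,q3,q4,q6,q7} by δ(·,0) → {q0,q2,q3,q4,q6,q7} and {q1}.
Refine {q0,q2,q3,q4,q6,q7} on symbol 0: members go to different blocks, giving {q2,q3,q4,q7} and {q0,q6}.
The partition is now stable with 4 blocks: {q5} | {q2,q3,q4,q7} | {q1} | {q0,q6}.
q5 and q6 end up in different blocks, so they are distinguishable. For instance, the string 'ε' is accepted from only q5.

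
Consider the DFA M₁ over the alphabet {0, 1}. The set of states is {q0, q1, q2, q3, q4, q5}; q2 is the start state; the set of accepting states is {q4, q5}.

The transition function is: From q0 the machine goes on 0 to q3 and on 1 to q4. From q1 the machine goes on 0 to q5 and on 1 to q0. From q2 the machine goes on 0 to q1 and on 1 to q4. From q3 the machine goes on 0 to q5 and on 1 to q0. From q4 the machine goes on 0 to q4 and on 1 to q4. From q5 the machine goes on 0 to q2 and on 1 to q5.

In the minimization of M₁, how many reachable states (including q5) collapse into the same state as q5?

Start with accepting vs non-accepting: {q4,q5} | {q0,q1,q2,q3}.
On input 0, block {q4,q5} splits into {q4} and {q5}.
On input 0, block {q0,q1,q2,q3} splits into {q0,q2} and {q1,q3}.
No further refinement is possible. Final partition (4 blocks): {q4} | {q0,q2} | {q5} | {q1,q3}.
State q5 belongs to the block {q5}, which has 1 states.

1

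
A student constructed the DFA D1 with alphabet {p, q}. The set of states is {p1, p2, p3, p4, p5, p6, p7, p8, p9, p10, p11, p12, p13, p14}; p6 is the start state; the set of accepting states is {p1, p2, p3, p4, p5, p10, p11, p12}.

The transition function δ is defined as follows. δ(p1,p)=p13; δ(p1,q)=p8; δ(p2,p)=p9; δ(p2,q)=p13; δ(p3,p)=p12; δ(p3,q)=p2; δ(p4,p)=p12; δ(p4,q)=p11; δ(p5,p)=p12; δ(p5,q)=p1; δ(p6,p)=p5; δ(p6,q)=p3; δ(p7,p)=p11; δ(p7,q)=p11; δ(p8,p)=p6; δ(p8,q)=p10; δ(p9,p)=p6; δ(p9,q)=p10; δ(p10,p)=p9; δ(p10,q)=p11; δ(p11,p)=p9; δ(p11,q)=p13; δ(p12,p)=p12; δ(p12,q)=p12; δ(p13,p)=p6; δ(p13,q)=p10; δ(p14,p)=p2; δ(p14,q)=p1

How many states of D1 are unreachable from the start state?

Starting at p6 and following transitions, the reachable set is {p1, p2, p3, p5, p6, p8, p9, p10, p11, p12, p13}. That leaves p4, p7, p14 unreachable — 3 in total.

3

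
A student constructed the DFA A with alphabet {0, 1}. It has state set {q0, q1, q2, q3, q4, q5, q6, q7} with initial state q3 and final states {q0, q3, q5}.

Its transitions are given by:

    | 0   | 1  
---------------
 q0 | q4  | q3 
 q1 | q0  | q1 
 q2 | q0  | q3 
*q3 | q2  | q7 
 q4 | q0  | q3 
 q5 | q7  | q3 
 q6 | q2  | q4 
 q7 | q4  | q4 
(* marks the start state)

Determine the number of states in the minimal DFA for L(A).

First remove the unreachable states {q1,q5,q6}; 5 states remain.
Start with accepting vs non-accepting: {q0,q3} | {q2,q4,q7}.
On input 1, block {q0,q3} splits into {q0} and {q3}.
Split {q2,q4,q7} by δ(·,0) → {q2,q4} and {q7}.
The partition is now stable with 4 blocks: {q0} | {q2,q4} | {q3} | {q7}.

4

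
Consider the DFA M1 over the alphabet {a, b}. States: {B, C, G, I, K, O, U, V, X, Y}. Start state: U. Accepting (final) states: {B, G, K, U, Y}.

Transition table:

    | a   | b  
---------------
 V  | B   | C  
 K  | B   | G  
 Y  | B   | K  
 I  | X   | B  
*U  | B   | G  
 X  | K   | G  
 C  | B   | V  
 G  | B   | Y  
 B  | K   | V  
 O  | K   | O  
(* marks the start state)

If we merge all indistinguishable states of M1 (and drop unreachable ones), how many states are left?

3

Reachable states from the start: {B,C,G,K,U,V,Y}. Unreachable: {I,O,X} — drop them.
Initial partition by acceptance: {B,G,K,U,Y} | {C,V}.
Split {B,G,K,U,Y} by δ(·,b) → {G,K,U,Y} and {B}.
Stable partition: {G,K,U,Y} | {C,V} | {B} — 3 equivalence classes.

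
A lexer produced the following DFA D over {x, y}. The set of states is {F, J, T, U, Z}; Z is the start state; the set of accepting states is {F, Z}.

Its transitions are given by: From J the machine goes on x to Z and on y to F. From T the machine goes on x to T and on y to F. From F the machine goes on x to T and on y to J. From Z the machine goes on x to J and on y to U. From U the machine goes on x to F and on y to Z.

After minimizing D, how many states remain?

5

Every state is reachable, so we keep all 5.
Initial partition by acceptance: {F,Z} | {J,T,U}.
On input x, block {J,T,U} splits into {J,U} and {T}.
Split {F,Z} by δ(·,x) → {Z} and {F}.
Split {J,U} by δ(·,x) → {U} and {J}.
Stable partition: {Z} | {U} | {T} | {F} | {J} — 5 equivalence classes.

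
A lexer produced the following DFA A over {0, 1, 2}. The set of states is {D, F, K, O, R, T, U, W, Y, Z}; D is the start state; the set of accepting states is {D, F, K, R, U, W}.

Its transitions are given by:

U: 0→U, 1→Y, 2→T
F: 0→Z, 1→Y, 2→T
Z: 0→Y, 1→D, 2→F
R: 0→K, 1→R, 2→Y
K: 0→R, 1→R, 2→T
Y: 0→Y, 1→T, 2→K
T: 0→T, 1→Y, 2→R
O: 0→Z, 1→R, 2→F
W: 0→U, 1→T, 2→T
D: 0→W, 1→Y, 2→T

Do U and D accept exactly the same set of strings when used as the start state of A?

Reachable states from the start: {D,K,R,T,U,W,Y}. Unreachable: {F,O,Z} — drop them.
Start with accepting vs non-accepting: {D,K,R,U,W} | {T,Y}.
Refine {D,K,R,U,W} on symbol 1: members go to different blocks, giving {D,U,W} and {K,R}.
The partition is now stable with 3 blocks: {D,U,W} | {T,Y} | {K,R}.
U and D lie in the same block of the stable partition, so they are equivalent — no string distinguishes them.

Yes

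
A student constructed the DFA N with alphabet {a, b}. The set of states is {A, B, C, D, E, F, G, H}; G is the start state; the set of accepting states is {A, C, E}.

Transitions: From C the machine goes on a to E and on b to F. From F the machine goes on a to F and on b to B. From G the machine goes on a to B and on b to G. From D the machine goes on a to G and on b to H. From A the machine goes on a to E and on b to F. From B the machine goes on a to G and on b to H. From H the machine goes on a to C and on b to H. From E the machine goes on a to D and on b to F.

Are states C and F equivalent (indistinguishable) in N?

No

Reachable states from the start: {B,C,D,E,F,G,H}. Unreachable: {A} — drop them.
Initial partition by acceptance: {C,E} | {B,D,F,G,H}.
On input a, block {C,E} splits into {C} and {E}.
On input a, block {B,D,F,G,H} splits into {B,D,F,G} and {H}.
Split {B,D,F,G} by δ(·,b) → {B,D} and {F,G}.
Split {F,G} by δ(·,a) → {F} and {G}.
Stable partition: {C} | {B,D} | {E} | {H} | {F} | {G} — 6 equivalence classes.
C and F end up in different blocks, so they are distinguishable. For instance, the string 'ε' is accepted from only C.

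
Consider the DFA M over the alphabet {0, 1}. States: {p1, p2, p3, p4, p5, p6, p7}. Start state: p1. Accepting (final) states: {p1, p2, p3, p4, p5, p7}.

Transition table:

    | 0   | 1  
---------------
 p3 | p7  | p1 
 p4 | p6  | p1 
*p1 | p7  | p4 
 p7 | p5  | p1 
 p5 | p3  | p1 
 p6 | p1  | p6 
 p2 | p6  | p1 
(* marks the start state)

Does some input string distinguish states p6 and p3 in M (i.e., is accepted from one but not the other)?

Yes

First remove the unreachable states {p2}; 6 states remain.
Initial partition by acceptance: {p1,p3,p4,p5,p7} | {p6}.
Split {p1,p3,p4,p5,p7} by δ(·,0) → {p1,p3,p5,p7} and {p4}.
On input 1, block {p1,p3,p5,p7} splits into {p3,p5,p7} and {p1}.
The partition is now stable with 4 blocks: {p3,p5,p7} | {p6} | {p4} | {p1}.
p6 and p3 end up in different blocks, so they are distinguishable. For instance, the string 'ε' is accepted from only p3.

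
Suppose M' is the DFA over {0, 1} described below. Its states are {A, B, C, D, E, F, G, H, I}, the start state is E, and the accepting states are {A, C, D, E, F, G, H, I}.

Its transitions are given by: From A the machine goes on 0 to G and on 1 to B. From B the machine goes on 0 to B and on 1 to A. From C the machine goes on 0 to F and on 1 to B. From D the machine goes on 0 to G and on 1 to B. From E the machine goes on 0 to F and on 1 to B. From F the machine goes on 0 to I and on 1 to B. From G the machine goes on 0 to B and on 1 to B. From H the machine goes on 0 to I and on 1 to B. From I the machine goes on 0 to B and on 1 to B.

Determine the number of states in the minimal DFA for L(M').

4

States {C,D,H} cannot be reached from the start state, so discard them.
Initial partition by acceptance: {A,E,F,G,I} | {B}.
Split {A,E,F,G,I} by δ(·,0) → {A,E,F} and {G,I}.
Refine {A,E,F} on symbol 0: members go to different blocks, giving {A,F} and {E}.
The partition is now stable with 4 blocks: {A,F} | {B} | {G,I} | {E}.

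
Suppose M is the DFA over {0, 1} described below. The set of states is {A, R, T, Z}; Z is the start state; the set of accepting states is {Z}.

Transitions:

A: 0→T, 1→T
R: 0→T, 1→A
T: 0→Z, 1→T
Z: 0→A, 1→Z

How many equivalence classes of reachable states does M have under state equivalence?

3

First remove the unreachable states {R}; 3 states remain.
Start with accepting vs non-accepting: {Z} | {A,T}.
On input 0, block {A,T} splits into {A} and {T}.
Stable partition: {Z} | {A} | {T} — 3 equivalence classes.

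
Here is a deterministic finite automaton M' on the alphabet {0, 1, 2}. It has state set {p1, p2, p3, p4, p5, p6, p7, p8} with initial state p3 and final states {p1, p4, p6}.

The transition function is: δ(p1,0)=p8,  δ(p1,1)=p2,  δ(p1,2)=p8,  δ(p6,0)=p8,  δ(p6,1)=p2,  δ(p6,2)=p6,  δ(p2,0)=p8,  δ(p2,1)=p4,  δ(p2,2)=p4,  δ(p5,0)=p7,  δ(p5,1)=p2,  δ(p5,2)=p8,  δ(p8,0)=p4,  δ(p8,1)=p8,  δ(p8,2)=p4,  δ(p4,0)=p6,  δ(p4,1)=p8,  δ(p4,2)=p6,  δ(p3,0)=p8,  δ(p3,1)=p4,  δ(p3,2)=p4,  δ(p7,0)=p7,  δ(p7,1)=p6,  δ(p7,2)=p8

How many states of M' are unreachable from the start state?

No path from p3 leads to p1, p5, p7; the other 5 states are all reachable.

3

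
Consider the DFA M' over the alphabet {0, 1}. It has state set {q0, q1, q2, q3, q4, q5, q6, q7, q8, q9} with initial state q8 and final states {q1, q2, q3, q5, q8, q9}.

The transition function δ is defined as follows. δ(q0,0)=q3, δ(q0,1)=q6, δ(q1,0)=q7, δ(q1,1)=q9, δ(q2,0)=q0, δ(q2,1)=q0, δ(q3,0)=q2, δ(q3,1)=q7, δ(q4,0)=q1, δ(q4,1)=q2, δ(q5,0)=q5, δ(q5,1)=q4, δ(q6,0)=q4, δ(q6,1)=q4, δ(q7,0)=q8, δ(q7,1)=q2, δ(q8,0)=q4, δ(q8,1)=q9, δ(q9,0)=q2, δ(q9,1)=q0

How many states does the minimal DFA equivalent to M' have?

7

States {q5} cannot be reached from the start state, so discard them.
P0 = {q1,q2,q3,q8,q9} | {q0,q4,q6,q7}.
Split {q1,q2,q3,q8,q9} by δ(·,0) → {q1,q2,q8} and {q3,q9}.
Split {q1,q2,q8} by δ(·,1) → {q1,q8} and {q2}.
On input 0, block {q0,q4,q6,q7} splits into {q4,q7} and {q0} and {q6}.
Refine {q3,q9} on symbol 1: members go to different blocks, giving {q3} and {q9}.
Stable partition: {q1,q8} | {q4,q7} | {q3} | {q2} | {q0} | {q6} | {q9} — 7 equivalence classes.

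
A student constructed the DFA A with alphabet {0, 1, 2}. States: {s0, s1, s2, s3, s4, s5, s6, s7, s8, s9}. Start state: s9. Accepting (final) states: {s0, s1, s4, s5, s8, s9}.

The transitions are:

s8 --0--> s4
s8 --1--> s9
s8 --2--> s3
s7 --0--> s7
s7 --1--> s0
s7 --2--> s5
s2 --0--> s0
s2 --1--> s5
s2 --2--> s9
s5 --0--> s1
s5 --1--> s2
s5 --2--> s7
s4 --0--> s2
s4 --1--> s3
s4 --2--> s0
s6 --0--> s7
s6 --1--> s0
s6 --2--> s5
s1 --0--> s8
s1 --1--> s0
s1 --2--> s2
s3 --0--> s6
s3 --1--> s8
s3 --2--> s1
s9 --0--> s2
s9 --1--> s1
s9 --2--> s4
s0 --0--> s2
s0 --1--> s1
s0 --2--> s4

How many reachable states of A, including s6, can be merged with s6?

P0 = {s0,s1,s4,s5,s8,s9} | {s2,s3,s6,s7}.
Split {s0,s1,s4,s5,s8,s9} by δ(·,0) → {s0,s4,s9} and {s1,s5,s8}.
On input 1, block {s0,s4,s9} splits into {s0,s9} and {s4}.
Refine {s2,s3,s6,s7} on symbol 0: members go to different blocks, giving {s3,s6,s7} and {s2}.
Refine {s3,s6,s7} on symbol 1: members go to different blocks, giving {s6,s7} and {s3}.
Refine {s1,s5,s8} on symbol 0: members go to different blocks, giving {s1,s5} and {s8}.
On input 0, block {s1,s5} splits into {s1} and {s5}.
The partition is now stable with 8 blocks: {s0,s9} | {s6,s7} | {s1} | {s4} | {s2} | {s3} | {s8} | {s5}.
The equivalence class containing s6 is {s6,s7}, of size 2.

2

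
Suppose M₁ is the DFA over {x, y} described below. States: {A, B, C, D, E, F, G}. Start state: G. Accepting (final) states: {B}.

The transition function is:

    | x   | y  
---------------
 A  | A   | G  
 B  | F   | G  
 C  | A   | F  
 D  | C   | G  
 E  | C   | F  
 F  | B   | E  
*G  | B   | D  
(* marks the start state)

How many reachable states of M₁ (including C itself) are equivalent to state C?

Every state is reachable, so we keep all 7.
Initial partition by acceptance: {B} | {A,C,D,E,F,G}.
Split {A,C,D,E,F,G} by δ(·,x) → {A,C,D,E} and {F,G}.
Stable partition: {B} | {A,C,D,E} | {F,G} — 3 equivalence classes.
State C belongs to the block {A,C,D,E}, which has 4 states.

4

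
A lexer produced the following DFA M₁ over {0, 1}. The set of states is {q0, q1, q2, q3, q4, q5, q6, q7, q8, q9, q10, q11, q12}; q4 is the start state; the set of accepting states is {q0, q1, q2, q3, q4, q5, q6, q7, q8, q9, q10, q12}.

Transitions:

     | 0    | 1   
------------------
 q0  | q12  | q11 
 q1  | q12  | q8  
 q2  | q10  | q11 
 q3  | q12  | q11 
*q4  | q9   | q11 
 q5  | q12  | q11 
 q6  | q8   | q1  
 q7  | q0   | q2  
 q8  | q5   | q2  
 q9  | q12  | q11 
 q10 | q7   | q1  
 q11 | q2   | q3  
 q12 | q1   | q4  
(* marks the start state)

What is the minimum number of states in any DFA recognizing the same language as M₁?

States {q6} cannot be reached from the start state, so discard them.
Start with accepting vs non-accepting: {q0,q1,q2,q3,q4,q5,q7,q8,q9,q10,q12} | {q11}.
Split {q0,q1,q2,q3,q4,q5,q7,q8,q9,q10,q12} by δ(·,1) → {q0,q2,q3,q4,q5,q9} and {q1,q7,q8,q10,q12}.
On input 0, block {q0,q2,q3,q4,q5,q9} splits into {q0,q2,q3,q5,q9} and {q4}.
On input 0, block {q1,q7,q8,q10,q12} splits into {q1,q10,q12} and {q7,q8}.
Split {q1,q10,q12} by δ(·,0) → {q1,q12} and {q10}.
Refine {q0,q2,q3,q5,q9} on symbol 0: members go to different blocks, giving {q0,q3,q5,q9} and {q2}.
On input 1, block {q1,q12} splits into {q1} and {q12}.
No further refinement is possible. Final partition (8 blocks): {q0,q3,q5,q9} | {q11} | {q1} | {q4} | {q7,q8} | {q10} | {q2} | {q12}.

8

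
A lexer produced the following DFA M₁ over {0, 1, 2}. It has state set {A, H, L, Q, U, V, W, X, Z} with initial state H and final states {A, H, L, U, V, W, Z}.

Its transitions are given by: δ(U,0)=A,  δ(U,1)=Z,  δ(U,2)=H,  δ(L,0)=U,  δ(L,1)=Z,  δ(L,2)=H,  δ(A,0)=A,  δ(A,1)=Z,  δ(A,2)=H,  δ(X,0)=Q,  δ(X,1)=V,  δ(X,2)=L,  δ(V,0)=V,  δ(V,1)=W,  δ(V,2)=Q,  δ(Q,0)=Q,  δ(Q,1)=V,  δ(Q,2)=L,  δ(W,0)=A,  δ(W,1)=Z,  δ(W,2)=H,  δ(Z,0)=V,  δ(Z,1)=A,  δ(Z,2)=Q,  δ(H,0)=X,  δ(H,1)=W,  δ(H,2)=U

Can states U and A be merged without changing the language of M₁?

Yes

Every state is reachable, so we keep all 9.
P0 = {A,H,L,U,V,W,Z} | {Q,X}.
On input 0, block {A,H,L,U,V,W,Z} splits into {A,L,U,V,W,Z} and {H}.
Split {A,L,U,V,W,Z} by δ(·,2) → {A,L,U,W} and {V,Z}.
No further refinement is possible. Final partition (4 blocks): {A,L,U,W} | {Q,X} | {H} | {V,Z}.
U and A lie in the same block of the stable partition, so they are equivalent — no string distinguishes them.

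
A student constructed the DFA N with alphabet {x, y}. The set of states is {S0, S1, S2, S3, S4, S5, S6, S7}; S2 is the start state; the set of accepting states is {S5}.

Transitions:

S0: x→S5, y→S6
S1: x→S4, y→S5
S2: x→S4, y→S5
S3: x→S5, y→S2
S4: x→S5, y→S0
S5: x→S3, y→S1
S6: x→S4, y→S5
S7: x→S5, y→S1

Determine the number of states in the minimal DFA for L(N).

First remove the unreachable states {S7}; 7 states remain.
Initial partition by acceptance: {S5} | {S0,S1,S2,S3,S4,S6}.
Split {S0,S1,S2,S3,S4,S6} by δ(·,x) → {S0,S3,S4} and {S1,S2,S6}.
Split {S0,S3,S4} by δ(·,y) → {S0,S3} and {S4}.
Stable partition: {S5} | {S0,S3} | {S1,S2,S6} | {S4} — 4 equivalence classes.

4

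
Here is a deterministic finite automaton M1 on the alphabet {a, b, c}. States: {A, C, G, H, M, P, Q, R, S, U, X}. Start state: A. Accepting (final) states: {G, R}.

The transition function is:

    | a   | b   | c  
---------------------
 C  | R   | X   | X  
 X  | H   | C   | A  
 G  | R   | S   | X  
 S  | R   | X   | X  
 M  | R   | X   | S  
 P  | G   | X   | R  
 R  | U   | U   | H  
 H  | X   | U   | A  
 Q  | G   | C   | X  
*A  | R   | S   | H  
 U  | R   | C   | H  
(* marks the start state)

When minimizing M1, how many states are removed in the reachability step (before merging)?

No path from A leads to G, M, P, Q; the other 7 states are all reachable.

4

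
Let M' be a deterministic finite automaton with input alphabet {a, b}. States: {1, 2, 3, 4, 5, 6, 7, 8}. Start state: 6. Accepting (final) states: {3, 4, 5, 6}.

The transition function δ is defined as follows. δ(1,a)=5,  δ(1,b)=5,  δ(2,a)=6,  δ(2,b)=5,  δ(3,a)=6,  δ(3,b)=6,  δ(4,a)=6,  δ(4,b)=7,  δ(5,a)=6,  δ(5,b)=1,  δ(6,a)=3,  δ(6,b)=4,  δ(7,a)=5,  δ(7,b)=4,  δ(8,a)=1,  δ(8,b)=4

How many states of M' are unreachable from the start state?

No path from 6 leads to 2, 8; the other 6 states are all reachable.

2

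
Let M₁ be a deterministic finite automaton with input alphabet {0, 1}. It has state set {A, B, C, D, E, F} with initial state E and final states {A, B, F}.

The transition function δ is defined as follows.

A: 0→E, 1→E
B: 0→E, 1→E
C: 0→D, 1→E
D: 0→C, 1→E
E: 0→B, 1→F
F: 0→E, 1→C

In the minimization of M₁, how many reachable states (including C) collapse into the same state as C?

States {A} cannot be reached from the start state, so discard them.
P0 = {B,F} | {C,D,E}.
On input 0, block {C,D,E} splits into {C,D} and {E}.
Split {B,F} by δ(·,1) → {B} and {F}.
The partition is now stable with 4 blocks: {B} | {C,D} | {E} | {F}.
The equivalence class containing C is {C,D}, of size 2.

2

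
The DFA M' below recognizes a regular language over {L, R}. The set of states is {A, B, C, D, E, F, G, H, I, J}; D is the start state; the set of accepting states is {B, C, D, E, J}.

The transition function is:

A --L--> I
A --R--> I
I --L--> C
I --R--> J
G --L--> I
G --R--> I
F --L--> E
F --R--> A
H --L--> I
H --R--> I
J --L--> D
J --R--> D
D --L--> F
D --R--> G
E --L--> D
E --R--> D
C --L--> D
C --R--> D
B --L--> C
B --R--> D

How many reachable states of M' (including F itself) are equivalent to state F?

First remove the unreachable states {B,H}; 8 states remain.
Initial partition by acceptance: {C,D,E,J} | {A,F,G,I}.
Refine {C,D,E,J} on symbol L: members go to different blocks, giving {C,E,J} and {D}.
Split {A,F,G,I} by δ(·,L) → {A,G} and {F,I}.
On input R, block {F,I} splits into {F} and {I}.
The partition is now stable with 5 blocks: {C,E,J} | {A,G} | {D} | {F} | {I}.
State F belongs to the block {F}, which has 1 states.

1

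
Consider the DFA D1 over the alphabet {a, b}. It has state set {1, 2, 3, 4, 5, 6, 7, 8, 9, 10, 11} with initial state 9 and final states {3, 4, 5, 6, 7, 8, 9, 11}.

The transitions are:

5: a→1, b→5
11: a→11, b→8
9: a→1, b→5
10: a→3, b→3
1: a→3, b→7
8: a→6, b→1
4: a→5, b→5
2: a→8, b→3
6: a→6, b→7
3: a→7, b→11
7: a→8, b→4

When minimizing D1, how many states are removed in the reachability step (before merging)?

2

BFS from 9 reaches {1, 3, 4, 5, 6, 7, 8, 9, 11}; the 2 state(s) 2, 10 are never visited.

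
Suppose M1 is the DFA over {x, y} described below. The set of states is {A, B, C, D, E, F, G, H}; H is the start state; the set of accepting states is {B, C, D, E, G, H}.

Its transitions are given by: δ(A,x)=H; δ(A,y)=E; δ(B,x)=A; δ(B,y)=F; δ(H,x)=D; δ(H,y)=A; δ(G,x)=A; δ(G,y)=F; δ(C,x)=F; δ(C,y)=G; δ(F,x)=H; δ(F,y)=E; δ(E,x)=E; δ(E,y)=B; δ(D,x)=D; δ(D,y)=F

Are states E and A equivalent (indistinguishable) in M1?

Reachable states from the start: {A,B,D,E,F,H}. Unreachable: {C,G} — drop them.
Start with accepting vs non-accepting: {B,D,E,H} | {A,F}.
Refine {B,D,E,H} on symbol x: members go to different blocks, giving {D,E,H} and {B}.
On input y, block {D,E,H} splits into {D,H} and {E}.
Stable partition: {D,H} | {A,F} | {B} | {E} — 4 equivalence classes.
E and A end up in different blocks, so they are distinguishable. For instance, the string 'ε' is accepted from only E.

No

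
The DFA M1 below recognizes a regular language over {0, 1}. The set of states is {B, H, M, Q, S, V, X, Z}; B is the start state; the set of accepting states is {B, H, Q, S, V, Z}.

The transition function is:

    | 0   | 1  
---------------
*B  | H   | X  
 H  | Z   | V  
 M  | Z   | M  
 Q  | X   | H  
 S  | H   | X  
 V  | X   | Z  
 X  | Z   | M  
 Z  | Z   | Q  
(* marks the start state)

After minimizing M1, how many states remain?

4

First remove the unreachable states {S}; 7 states remain.
Start with accepting vs non-accepting: {B,H,Q,V,Z} | {M,X}.
Split {B,H,Q,V,Z} by δ(·,0) → {B,H,Z} and {Q,V}.
On input 1, block {B,H,Z} splits into {H,Z} and {B}.
The partition is now stable with 4 blocks: {H,Z} | {M,X} | {Q,V} | {B}.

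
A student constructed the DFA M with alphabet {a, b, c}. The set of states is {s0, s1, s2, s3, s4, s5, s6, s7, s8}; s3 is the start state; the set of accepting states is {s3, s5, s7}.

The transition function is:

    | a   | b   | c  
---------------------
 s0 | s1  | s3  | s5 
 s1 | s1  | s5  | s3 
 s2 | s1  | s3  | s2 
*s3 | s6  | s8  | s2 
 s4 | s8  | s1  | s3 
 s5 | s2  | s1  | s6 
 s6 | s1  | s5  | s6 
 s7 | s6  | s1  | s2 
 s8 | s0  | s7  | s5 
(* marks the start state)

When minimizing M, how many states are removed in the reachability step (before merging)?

BFS from s3 reaches {s0, s1, s2, s3, s5, s6, s7, s8}; the 1 state(s) s4 are never visited.

1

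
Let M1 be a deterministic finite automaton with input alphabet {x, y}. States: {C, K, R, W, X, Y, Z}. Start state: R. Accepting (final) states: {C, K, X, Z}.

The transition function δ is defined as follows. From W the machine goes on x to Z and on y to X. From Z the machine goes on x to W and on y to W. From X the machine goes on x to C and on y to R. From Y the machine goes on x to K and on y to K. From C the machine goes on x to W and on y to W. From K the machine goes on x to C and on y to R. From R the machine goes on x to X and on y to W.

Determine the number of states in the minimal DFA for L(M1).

First remove the unreachable states {K,Y}; 5 states remain.
Initial partition by acceptance: {C,X,Z} | {R,W}.
Split {C,X,Z} by δ(·,x) → {C,Z} and {X}.
On input x, block {R,W} splits into {W} and {R}.
Stable partition: {C,Z} | {W} | {X} | {R} — 4 equivalence classes.

4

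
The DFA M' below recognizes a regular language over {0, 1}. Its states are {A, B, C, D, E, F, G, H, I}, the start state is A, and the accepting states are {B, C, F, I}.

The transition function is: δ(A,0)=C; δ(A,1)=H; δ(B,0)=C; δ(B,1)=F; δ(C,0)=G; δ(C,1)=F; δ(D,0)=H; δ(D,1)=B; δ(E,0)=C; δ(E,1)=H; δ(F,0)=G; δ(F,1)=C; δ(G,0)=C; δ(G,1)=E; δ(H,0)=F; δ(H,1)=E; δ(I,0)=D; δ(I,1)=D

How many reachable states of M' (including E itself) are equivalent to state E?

First remove the unreachable states {B,D,I}; 6 states remain.
Start with accepting vs non-accepting: {C,F} | {A,E,G,H}.
Stable partition: {C,F} | {A,E,G,H} — 2 equivalence classes.
State E belongs to the block {A,E,G,H}, which has 4 states.

4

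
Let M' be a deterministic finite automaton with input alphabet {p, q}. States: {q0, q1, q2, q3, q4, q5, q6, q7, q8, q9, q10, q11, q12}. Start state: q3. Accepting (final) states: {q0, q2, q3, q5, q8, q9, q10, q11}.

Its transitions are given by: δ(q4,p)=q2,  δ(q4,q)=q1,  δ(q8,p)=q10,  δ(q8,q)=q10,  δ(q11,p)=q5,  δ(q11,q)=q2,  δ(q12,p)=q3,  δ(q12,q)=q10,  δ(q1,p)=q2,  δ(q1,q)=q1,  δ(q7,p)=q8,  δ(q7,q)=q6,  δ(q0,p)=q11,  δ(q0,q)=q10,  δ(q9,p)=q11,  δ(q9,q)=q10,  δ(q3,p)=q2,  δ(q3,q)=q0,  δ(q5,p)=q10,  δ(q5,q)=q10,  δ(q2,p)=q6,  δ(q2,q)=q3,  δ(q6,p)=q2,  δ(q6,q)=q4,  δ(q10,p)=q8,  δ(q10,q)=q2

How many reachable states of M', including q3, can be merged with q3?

States {q7,q9,q12} cannot be reached from the start state, so discard them.
Start with accepting vs non-accepting: {q0,q2,q3,q5,q8,q10,q11} | {q1,q4,q6}.
On input p, block {q0,q2,q3,q5,q8,q10,q11} splits into {q0,q3,q5,q8,q10,q11} and {q2}.
On input p, block {q0,q3,q5,q8,q10,q11} splits into {q0,q5,q8,q10,q11} and {q3}.
Split {q0,q5,q8,q10,q11} by δ(·,q) → {q0,q5,q8} and {q10,q11}.
No further refinement is possible. Final partition (5 blocks): {q0,q5,q8} | {q1,q4,q6} | {q2} | {q3} | {q10,q11}.
State q3 belongs to the block {q3}, which has 1 states.

1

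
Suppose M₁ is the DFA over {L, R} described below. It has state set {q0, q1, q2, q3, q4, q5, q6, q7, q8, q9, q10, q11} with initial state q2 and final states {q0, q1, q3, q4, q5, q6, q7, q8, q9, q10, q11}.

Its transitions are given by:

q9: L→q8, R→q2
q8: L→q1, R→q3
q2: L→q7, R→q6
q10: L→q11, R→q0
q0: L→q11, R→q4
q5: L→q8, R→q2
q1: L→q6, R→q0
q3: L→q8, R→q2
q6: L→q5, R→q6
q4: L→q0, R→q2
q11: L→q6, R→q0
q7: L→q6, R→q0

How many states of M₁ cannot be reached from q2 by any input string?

Starting at q2 and following transitions, the reachable set is {q0, q1, q2, q3, q4, q5, q6, q7, q8, q11}. That leaves q9, q10 unreachable — 2 in total.

2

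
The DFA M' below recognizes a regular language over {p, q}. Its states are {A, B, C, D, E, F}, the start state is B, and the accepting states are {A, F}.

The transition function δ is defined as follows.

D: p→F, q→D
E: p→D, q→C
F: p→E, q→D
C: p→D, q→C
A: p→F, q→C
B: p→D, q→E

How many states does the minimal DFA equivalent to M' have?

3

First remove the unreachable states {A}; 5 states remain.
Start with accepting vs non-accepting: {F} | {B,C,D,E}.
Refine {B,C,D,E} on symbol p: members go to different blocks, giving {B,C,E} and {D}.
Stable partition: {F} | {B,C,E} | {D} — 3 equivalence classes.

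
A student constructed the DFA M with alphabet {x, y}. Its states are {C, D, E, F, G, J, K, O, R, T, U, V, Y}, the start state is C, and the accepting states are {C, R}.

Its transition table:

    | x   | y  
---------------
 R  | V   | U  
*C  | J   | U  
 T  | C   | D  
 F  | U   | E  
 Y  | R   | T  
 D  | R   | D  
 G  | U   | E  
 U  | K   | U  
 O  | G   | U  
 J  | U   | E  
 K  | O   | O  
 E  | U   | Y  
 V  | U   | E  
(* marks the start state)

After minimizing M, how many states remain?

7

Reachable states from the start: {C,D,E,G,J,K,O,R,T,U,V,Y}. Unreachable: {F} — drop them.
Initial partition by acceptance: {C,R} | {D,E,G,J,K,O,T,U,V,Y}.
Split {D,E,G,J,K,O,T,U,V,Y} by δ(·,x) → {E,G,J,K,O,U,V} and {D,T,Y}.
Split {E,G,J,K,O,U,V} by δ(·,y) → {G,J,K,O,U,V} and {E}.
Refine {G,J,K,O,U,V} on symbol y: members go to different blocks, giving {K,O,U} and {G,J,V}.
On input x, block {K,O,U} splits into {K,U} and {O}.
Split {K,U} by δ(·,x) → {U} and {K}.
Stable partition: {C,R} | {U} | {D,T,Y} | {E} | {G,J,V} | {O} | {K} — 7 equivalence classes.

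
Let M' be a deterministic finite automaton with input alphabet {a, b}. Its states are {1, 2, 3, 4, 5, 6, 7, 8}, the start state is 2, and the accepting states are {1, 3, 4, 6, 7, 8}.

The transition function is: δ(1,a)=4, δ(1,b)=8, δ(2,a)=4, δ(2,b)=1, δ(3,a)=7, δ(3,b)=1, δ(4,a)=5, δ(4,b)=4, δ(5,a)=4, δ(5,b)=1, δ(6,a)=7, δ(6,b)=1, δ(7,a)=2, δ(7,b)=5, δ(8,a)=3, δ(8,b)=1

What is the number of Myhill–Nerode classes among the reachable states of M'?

Reachable states from the start: {1,2,3,4,5,7,8}. Unreachable: {6} — drop them.
P0 = {1,3,4,7,8} | {2,5}.
On input a, block {1,3,4,7,8} splits into {1,3,8} and {4,7}.
On input a, block {1,3,8} splits into {1,3} and {8}.
On input b, block {1,3} splits into {1} and {3}.
On input b, block {4,7} splits into {4} and {7}.
The partition is now stable with 6 blocks: {1} | {2,5} | {4} | {8} | {3} | {7}.

6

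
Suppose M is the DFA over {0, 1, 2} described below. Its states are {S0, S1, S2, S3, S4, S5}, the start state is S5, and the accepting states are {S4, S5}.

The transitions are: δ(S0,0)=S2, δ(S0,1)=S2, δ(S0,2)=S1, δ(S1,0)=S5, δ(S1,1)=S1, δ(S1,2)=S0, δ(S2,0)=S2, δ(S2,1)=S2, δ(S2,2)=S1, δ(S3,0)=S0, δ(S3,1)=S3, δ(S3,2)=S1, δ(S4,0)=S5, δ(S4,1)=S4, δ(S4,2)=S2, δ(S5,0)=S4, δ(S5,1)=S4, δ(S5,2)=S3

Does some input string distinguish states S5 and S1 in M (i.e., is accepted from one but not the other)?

Yes

P0 = {S4,S5} | {S0,S1,S2,S3}.
On input 0, block {S0,S1,S2,S3} splits into {S0,S2,S3} and {S1}.
The partition is now stable with 3 blocks: {S4,S5} | {S0,S2,S3} | {S1}.
S5 and S1 end up in different blocks, so they are distinguishable. For instance, the string 'ε' is accepted from only S5.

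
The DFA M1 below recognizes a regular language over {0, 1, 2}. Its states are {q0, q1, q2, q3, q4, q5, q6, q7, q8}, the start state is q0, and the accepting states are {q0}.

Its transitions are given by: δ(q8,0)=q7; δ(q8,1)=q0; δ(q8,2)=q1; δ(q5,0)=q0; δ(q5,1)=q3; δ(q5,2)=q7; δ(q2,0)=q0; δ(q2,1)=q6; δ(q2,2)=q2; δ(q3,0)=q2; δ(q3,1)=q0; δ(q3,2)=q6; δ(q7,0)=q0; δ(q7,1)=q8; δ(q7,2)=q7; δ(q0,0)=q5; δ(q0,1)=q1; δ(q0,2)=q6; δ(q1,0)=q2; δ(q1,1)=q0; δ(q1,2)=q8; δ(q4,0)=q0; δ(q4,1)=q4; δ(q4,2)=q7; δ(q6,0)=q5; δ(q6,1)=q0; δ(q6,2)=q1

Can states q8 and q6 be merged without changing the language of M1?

States {q4} cannot be reached from the start state, so discard them.
Start with accepting vs non-accepting: {q0} | {q1,q2,q3,q5,q6,q7,q8}.
Split {q1,q2,q3,q5,q6,q7,q8} by δ(·,0) → {q1,q3,q6,q8} and {q2,q5,q7}.
No further refinement is possible. Final partition (3 blocks): {q0} | {q1,q3,q6,q8} | {q2,q5,q7}.
q8 and q6 lie in the same block of the stable partition, so they are equivalent — no string distinguishes them.

Yes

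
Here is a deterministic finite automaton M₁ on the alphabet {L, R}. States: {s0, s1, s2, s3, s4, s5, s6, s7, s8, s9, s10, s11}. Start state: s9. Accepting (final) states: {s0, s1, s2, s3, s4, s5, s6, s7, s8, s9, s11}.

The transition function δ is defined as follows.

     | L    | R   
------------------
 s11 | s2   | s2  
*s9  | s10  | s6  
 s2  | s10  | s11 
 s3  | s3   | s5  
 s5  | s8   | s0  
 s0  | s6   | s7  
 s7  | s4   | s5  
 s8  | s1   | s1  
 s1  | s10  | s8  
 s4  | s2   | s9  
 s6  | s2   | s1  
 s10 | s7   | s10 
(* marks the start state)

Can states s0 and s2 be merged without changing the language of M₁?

First remove the unreachable states {s3}; 11 states remain.
P0 = {s0,s1,s2,s4,s5,s6,s7,s8,s9,s11} | {s10}.
Refine {s0,s1,s2,s4,s5,s6,s7,s8,s9,s11} on symbol L: members go to different blocks, giving {s0,s4,s5,s6,s7,s8,s11} and {s1,s2,s9}.
Split {s0,s4,s5,s6,s7,s8,s11} by δ(·,L) → {s4,s6,s8,s11} and {s0,s5,s7}.
Stable partition: {s4,s6,s8,s11} | {s10} | {s1,s2,s9} | {s0,s5,s7} — 4 equivalence classes.
s0 and s2 end up in different blocks, so they are distinguishable. For instance, the string 'L' is accepted from only s0.

No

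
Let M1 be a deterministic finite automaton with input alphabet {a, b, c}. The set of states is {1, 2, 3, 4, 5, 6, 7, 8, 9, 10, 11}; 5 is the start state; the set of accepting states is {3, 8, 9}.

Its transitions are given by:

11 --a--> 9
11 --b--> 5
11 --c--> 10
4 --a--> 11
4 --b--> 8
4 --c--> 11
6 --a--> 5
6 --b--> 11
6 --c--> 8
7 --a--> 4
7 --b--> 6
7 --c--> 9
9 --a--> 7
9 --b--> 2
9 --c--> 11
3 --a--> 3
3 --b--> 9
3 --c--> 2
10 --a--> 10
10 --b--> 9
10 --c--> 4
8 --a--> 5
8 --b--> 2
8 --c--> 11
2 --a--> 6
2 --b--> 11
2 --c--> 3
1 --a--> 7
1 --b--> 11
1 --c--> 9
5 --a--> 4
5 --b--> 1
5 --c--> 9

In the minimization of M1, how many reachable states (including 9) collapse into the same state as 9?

2

Every state is reachable, so we keep all 11.
P0 = {3,8,9} | {1,2,4,5,6,7,10,11}.
On input a, block {3,8,9} splits into {8,9} and {3}.
Split {1,2,4,5,6,7,10,11} by δ(·,a) → {1,2,4,5,6,7,10} and {11}.
Refine {1,2,4,5,6,7,10} on symbol a: members go to different blocks, giving {1,2,5,6,7,10} and {4}.
On input a, block {1,2,5,6,7,10} splits into {1,2,6,10} and {5,7}.
Refine {1,2,6,10} on symbol a: members go to different blocks, giving {1,6} and {2,10}.
Refine {2,10} on symbol a: members go to different blocks, giving {2} and {10}.
No further refinement is possible. Final partition (8 blocks): {8,9} | {1,6} | {3} | {11} | {4} | {5,7} | {2} | {10}.
The equivalence class containing 9 is {8,9}, of size 2.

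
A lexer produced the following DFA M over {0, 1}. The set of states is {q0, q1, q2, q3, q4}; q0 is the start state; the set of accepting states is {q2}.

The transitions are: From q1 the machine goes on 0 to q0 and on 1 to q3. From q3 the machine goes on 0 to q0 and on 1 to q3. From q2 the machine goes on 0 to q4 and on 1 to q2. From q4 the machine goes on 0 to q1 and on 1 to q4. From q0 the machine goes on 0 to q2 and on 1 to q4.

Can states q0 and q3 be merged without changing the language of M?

All states are reachable from the start state.
Initial partition by acceptance: {q2} | {q0,q1,q3,q4}.
Split {q0,q1,q3,q4} by δ(·,0) → {q1,q3,q4} and {q0}.
On input 0, block {q1,q3,q4} splits into {q1,q3} and {q4}.
No further refinement is possible. Final partition (4 blocks): {q2} | {q1,q3} | {q0} | {q4}.
q0 and q3 end up in different blocks, so they are distinguishable. For instance, the string '0' is accepted from only q0.

No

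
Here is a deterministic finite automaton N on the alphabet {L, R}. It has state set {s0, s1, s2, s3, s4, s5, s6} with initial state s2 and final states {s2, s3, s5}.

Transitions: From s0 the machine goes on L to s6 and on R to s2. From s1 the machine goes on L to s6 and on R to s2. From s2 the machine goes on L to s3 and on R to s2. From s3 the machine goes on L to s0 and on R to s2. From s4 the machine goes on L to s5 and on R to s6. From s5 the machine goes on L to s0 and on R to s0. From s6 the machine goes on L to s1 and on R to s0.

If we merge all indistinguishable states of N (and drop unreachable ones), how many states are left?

4

States {s4,s5} cannot be reached from the start state, so discard them.
Initial partition by acceptance: {s2,s3} | {s0,s1,s6}.
Refine {s2,s3} on symbol L: members go to different blocks, giving {s2} and {s3}.
Refine {s0,s1,s6} on symbol R: members go to different blocks, giving {s0,s1} and {s6}.
Stable partition: {s2} | {s0,s1} | {s3} | {s6} — 4 equivalence classes.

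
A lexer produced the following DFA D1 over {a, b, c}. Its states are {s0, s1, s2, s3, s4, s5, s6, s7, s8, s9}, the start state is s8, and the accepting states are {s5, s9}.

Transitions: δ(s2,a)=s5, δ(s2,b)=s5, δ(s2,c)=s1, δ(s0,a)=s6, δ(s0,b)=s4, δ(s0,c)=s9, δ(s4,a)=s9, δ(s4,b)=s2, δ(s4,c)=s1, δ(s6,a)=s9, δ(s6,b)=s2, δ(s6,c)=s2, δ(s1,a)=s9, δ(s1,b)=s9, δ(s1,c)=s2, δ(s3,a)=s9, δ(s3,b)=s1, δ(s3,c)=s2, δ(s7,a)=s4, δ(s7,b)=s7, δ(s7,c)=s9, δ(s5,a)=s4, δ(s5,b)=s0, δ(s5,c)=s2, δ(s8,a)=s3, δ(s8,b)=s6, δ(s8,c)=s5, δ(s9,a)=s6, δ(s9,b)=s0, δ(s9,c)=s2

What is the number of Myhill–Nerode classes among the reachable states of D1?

4

States {s7} cannot be reached from the start state, so discard them.
Start with accepting vs non-accepting: {s5,s9} | {s0,s1,s2,s3,s4,s6,s8}.
Split {s0,s1,s2,s3,s4,s6,s8} by δ(·,a) → {s1,s2,s3,s4,s6} and {s0,s8}.
On input b, block {s1,s2,s3,s4,s6} splits into {s3,s4,s6} and {s1,s2}.
No further refinement is possible. Final partition (4 blocks): {s5,s9} | {s3,s4,s6} | {s0,s8} | {s1,s2}.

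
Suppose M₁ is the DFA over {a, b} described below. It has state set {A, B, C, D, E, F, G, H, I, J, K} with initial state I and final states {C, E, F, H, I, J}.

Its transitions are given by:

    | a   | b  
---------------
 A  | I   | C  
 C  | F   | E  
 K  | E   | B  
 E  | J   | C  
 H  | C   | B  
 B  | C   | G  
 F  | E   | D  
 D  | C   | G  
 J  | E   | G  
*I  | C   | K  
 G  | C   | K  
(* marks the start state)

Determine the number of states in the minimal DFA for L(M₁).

States {A,H} cannot be reached from the start state, so discard them.
Initial partition by acceptance: {C,E,F,I,J} | {B,D,G,K}.
Refine {C,E,F,I,J} on symbol b: members go to different blocks, giving {F,I,J} and {C,E}.
No further refinement is possible. Final partition (3 blocks): {F,I,J} | {B,D,G,K} | {C,E}.

3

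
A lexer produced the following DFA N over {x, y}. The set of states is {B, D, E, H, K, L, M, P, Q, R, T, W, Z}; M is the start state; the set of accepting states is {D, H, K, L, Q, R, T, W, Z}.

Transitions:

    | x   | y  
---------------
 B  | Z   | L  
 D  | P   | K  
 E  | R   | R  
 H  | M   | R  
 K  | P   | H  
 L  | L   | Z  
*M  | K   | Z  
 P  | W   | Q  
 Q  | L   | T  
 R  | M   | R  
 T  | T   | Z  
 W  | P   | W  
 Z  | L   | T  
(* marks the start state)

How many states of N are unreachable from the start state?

BFS from M reaches {H, K, L, M, P, Q, R, T, W, Z}; the 3 state(s) B, D, E are never visited.

3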